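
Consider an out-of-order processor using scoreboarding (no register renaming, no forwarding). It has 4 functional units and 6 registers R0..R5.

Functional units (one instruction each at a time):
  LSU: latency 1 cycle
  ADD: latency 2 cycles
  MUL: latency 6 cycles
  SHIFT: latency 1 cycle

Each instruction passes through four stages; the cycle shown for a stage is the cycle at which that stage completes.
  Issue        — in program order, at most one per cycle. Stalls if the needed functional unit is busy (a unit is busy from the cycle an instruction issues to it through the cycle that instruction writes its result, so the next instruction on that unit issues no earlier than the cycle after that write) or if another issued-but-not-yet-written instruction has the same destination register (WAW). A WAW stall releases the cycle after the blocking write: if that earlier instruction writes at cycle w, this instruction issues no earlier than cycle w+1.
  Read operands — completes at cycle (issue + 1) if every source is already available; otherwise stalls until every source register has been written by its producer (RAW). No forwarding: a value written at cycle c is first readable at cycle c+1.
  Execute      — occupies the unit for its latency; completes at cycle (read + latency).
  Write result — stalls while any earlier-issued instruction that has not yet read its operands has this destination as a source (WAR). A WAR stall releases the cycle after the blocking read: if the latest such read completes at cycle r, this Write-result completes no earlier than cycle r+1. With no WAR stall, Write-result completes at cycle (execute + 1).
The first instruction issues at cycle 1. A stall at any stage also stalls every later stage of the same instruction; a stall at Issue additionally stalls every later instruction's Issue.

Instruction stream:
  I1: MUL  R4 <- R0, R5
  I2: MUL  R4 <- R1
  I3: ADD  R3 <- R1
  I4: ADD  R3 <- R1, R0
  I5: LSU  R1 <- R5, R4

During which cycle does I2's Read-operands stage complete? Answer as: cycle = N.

cycle 1: issue I1 (MUL)
cycle 2: I1 read-ops
cycle 8: I1 finished on MUL
cycle 9: I1→R4
cycle 10: issue I2 (MUL)
cycle 11: I2 read-ops, issue I3 (ADD)
cycle 12: I3 read-ops
cycle 14: I3 finished on ADD
cycle 15: I3→R3
cycle 16: issue I4 (ADD)
cycle 17: I2 finished on MUL, I4 read-ops, issue I5 (LSU)
cycle 18: I2→R4
cycle 19: I4 finished on ADD, I5 read-ops
cycle 20: I4→R3, I5 finished on LSU
cycle 21: I5→R1

cycle = 11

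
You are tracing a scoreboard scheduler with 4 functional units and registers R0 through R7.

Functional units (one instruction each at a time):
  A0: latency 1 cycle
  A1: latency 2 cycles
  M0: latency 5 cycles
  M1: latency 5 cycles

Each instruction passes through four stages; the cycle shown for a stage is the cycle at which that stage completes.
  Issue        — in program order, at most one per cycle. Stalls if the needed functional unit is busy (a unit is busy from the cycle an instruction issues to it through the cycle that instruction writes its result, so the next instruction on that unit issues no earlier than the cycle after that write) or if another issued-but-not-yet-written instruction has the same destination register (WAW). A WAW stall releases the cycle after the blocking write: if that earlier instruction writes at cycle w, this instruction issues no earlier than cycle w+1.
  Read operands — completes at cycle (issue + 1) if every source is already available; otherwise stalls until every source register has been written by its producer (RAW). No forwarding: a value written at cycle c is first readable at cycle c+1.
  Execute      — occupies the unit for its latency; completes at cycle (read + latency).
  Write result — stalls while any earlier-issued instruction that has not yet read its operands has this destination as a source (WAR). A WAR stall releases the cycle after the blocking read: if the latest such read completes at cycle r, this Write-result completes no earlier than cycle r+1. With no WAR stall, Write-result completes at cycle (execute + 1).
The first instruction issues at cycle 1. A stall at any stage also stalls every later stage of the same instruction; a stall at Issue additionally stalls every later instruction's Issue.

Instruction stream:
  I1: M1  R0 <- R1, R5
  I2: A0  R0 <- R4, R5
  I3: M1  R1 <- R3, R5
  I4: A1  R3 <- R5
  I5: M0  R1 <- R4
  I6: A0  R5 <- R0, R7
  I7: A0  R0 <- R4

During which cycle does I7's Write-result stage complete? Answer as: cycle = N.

cycle = 26

I1: IS=1 RO=2 EX=7 WR=8
I2: IS=9 RO=10 EX=11 WR=12  [WAW R0: wait I1 write@8]
I3: IS=10 RO=11 EX=16 WR=17
I4: IS=11 RO=12 EX=14 WR=15
I5: IS=18 RO=19 EX=24 WR=25  [WAW R1: wait I3 write@17]
I6: IS=19 RO=20 EX=21 WR=22
I7: IS=23 RO=24 EX=25 WR=26  [struct: A0 busy until I6 writes@22]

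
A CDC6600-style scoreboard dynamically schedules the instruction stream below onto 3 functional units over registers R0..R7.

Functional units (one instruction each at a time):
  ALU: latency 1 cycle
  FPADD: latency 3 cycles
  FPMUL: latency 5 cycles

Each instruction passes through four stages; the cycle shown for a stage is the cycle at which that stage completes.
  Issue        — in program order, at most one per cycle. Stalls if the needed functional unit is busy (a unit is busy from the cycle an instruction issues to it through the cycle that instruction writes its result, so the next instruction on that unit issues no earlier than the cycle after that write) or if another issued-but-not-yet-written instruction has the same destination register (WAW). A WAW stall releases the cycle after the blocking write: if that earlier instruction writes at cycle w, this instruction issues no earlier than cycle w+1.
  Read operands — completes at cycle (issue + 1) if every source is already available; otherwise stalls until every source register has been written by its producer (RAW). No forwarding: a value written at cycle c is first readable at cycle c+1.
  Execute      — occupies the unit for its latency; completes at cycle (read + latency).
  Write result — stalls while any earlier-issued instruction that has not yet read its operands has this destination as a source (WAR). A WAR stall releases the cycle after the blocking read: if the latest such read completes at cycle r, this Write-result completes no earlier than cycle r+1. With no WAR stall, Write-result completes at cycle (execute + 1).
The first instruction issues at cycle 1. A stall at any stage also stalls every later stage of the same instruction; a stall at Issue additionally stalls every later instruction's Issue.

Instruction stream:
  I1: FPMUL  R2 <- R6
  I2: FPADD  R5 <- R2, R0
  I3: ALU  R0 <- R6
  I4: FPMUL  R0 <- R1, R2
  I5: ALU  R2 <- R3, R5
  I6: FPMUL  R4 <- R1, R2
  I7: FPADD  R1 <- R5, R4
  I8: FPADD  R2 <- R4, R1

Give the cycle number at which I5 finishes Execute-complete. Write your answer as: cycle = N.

c1: issue I1 (FPMUL)
c2: I1 read-ops, issue I2 (FPADD)
c3: issue I3 (ALU)
c4: I3 read-ops
c5: I3 finished on ALU
c7: I1 finished on FPMUL
c8: I1→R2
c9: I2 read-ops
c10: I3→R0
c11: issue I4 (FPMUL)
c12: I2 finished on FPADD, I4 read-ops, issue I5 (ALU)
c13: I2→R5
c14: I5 read-ops
c15: I5 finished on ALU
c16: I5→R2
c17: I4 finished on FPMUL
c18: I4→R0
c19: issue I6 (FPMUL)
c20: I6 read-ops, issue I7 (FPADD)
c25: I6 finished on FPMUL
c26: I6→R4
c27: I7 read-ops
c30: I7 finished on FPADD
c31: I7→R1
c32: issue I8 (FPADD)
c33: I8 read-ops
c36: I8 finished on FPADD
c37: I8→R2

cycle = 15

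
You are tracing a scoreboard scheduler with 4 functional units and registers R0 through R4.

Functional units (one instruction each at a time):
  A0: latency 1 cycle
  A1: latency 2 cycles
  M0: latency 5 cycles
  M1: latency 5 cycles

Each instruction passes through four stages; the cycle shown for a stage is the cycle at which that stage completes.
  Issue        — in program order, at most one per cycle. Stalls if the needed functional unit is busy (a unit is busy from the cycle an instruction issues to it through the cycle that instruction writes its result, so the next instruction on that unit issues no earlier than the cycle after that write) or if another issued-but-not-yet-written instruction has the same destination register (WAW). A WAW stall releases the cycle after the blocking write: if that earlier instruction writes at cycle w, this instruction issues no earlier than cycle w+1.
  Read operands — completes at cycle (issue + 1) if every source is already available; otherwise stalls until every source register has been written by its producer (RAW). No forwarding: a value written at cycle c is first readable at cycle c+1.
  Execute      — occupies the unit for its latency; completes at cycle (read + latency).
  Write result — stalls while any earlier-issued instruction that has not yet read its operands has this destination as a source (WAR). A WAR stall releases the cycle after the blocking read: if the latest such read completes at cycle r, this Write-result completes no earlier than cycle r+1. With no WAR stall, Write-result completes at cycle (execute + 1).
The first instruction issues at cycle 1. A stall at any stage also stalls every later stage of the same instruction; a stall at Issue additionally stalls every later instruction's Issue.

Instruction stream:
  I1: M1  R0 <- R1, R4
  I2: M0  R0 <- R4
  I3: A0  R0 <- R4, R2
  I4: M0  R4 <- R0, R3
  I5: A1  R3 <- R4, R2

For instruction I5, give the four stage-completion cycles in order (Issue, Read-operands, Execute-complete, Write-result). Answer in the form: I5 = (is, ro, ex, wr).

I5 = (19, 28, 30, 31)

t=1  I1→M1
t=2  I1 RO
t=7  I1 EX
t=8  I1 WR R0
t=9  I2→M0
t=10  I2 RO
t=15  I2 EX
t=16  I2 WR R0
t=17  I3→A0
t=18  I3 RO; I4→M0
t=19  I3 EX; I5→A1
t=20  I3 WR R0
t=21  I4 RO
t=26  I4 EX
t=27  I4 WR R4
t=28  I5 RO
t=30  I5 EX
t=31  I5 WR R3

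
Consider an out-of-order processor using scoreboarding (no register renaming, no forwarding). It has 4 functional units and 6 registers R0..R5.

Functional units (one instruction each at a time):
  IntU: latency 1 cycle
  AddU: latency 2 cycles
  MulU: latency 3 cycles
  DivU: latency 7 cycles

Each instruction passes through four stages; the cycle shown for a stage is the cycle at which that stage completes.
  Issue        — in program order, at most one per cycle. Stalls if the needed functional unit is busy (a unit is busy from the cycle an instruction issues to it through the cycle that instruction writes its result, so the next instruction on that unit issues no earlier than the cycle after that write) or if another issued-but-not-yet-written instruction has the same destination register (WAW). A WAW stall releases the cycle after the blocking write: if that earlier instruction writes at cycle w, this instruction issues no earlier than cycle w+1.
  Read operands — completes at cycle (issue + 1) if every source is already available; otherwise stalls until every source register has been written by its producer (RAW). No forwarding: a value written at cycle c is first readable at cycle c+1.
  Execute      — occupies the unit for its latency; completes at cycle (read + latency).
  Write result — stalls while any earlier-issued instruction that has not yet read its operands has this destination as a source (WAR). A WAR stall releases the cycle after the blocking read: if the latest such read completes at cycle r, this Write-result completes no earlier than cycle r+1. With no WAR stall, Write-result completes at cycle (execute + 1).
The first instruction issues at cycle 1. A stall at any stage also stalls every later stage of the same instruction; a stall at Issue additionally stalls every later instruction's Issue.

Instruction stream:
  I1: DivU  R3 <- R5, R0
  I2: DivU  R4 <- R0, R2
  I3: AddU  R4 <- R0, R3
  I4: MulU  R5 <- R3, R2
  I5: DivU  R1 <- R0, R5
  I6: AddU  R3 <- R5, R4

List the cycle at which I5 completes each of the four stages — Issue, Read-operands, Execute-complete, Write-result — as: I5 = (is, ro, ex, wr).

I5 = (23, 28, 35, 36)

I1 -> (1, 2, 9, 10)
I2 -> (11, 12, 19, 20)  // struct: DivU busy until I1 writes@10
I3 -> (21, 22, 24, 25)  // WAW R4: wait I2 write@20
I4 -> (22, 23, 26, 27)
I5 -> (23, 28, 35, 36)  // RAW R5: wait I4 write@27
I6 -> (26, 28, 30, 31)  // struct: AddU busy until I3 writes@25, RAW R5: wait I4 write@27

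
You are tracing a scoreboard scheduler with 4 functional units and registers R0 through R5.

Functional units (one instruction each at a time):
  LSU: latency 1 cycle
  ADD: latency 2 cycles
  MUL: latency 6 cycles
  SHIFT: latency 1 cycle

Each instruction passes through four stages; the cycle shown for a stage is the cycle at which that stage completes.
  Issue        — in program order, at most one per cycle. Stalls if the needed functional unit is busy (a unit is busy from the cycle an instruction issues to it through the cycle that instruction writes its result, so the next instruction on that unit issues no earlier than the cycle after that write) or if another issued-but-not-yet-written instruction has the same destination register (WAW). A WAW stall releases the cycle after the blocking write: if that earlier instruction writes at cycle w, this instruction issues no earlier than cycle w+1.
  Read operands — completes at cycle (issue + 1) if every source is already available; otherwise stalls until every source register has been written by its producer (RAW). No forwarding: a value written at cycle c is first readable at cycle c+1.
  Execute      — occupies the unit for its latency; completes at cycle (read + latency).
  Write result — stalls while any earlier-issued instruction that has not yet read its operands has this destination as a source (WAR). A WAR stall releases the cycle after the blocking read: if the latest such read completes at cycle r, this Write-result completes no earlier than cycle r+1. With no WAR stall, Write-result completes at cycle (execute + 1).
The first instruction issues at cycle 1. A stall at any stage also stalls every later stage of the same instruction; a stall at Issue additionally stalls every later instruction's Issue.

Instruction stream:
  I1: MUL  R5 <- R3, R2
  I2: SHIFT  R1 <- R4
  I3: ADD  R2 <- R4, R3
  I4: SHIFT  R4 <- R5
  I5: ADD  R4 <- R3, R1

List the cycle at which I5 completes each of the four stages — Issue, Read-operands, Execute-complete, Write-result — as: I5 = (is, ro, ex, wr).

I5 = (13, 14, 16, 17)

[I1] 1/2/8/9
[I2] 2/3/4/5
[I3] 3/4/6/7
[I4] 6/10/11/12  (struct: SHIFT busy until I2 writes@5; RAW R5: wait I1 write@9)
[I5] 13/14/16/17  (WAW R4: wait I4 write@12)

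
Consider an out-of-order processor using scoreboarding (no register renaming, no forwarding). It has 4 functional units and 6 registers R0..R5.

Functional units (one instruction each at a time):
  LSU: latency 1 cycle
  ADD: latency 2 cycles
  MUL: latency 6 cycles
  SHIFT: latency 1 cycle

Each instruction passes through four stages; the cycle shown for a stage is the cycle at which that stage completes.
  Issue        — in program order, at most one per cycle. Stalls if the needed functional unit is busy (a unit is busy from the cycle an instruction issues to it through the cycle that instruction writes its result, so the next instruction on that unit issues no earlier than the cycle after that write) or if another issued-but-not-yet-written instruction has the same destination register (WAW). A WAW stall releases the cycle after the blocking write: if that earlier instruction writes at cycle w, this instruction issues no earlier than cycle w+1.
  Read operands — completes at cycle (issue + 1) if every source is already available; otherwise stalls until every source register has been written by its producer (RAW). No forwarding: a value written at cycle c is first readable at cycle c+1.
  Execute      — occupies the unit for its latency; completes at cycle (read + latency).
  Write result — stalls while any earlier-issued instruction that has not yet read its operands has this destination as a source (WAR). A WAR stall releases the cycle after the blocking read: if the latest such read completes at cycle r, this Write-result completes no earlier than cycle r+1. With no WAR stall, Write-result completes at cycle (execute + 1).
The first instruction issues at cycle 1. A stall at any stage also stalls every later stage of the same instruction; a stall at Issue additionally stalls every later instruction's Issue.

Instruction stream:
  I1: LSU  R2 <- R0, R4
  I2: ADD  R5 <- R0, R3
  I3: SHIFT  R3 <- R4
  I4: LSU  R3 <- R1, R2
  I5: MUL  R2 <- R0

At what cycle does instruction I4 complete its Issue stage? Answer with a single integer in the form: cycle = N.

cycle = 7

1) issue 1, read 2, done 3, write 4
2) issue 2, read 3, done 5, write 6
3) issue 3, read 4, done 5, write 6
4) issue 7, read 8, done 9, write 10  <WAW R3: wait I3 write@6>
5) issue 8, read 9, done 15, write 16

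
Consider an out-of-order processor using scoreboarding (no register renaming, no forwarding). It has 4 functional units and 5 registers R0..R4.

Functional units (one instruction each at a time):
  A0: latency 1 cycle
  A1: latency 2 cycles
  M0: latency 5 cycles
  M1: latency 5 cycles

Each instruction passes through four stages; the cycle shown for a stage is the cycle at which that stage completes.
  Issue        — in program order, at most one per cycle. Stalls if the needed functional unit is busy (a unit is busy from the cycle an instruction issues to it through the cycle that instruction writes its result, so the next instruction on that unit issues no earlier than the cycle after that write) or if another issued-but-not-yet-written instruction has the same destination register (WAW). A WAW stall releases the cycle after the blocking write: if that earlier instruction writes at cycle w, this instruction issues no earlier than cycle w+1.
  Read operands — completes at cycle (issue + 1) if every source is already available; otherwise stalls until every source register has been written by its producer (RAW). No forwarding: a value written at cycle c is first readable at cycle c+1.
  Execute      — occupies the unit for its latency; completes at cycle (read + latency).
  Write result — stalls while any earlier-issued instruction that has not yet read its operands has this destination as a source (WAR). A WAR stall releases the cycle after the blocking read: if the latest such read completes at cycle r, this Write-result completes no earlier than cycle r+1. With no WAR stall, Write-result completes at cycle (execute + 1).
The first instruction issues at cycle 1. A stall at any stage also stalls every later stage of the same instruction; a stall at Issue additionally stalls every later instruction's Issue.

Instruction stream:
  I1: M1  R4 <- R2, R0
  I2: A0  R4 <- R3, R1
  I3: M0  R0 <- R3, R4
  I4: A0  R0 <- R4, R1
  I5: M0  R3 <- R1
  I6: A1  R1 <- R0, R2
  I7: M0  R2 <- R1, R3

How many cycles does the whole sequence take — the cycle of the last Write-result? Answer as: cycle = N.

cycle = 36

c1: I1 dispatched to M1
c2: I1 operands ready
c7: I1 complete
c8: R4←I1
c9: I2 dispatched to A0
c10: I2 operands ready; I3 dispatched to M0
c11: I2 complete
c12: R4←I2
c13: I3 operands ready
c18: I3 complete
c19: R0←I3
c20: I4 dispatched to A0
c21: I4 operands ready; I5 dispatched to M0
c22: I4 complete; I5 operands ready; I6 dispatched to A1
c23: R0←I4
c24: I6 operands ready
c26: I6 complete
c27: I5 complete; R1←I6
c28: R3←I5
c29: I7 dispatched to M0
c30: I7 operands ready
c35: I7 complete
c36: R2←I7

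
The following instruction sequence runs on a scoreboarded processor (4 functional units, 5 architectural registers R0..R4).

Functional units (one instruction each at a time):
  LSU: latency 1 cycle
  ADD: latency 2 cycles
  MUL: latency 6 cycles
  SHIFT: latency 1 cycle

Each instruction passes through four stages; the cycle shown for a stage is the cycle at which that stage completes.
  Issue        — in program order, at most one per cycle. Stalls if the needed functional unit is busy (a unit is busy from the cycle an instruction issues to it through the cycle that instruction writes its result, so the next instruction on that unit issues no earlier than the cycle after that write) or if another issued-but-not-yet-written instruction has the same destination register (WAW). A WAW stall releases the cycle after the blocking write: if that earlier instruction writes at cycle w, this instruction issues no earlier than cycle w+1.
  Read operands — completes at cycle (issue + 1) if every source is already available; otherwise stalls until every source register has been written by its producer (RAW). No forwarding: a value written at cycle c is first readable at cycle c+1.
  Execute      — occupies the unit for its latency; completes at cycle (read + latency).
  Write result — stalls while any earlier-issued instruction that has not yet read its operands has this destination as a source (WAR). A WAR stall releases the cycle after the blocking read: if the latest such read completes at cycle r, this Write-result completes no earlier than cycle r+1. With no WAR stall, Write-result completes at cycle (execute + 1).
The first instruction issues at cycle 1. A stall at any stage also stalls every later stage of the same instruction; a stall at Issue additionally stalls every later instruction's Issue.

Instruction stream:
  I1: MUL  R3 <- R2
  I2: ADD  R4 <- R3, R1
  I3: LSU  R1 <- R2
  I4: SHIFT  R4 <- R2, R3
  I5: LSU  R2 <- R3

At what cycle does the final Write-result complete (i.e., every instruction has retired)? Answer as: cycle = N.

cycle = 18

cycle 1: I1→MUL
cycle 2: I1 RO · I2→ADD
cycle 3: I3→LSU
cycle 4: I3 RO
cycle 5: I3 EX
cycle 8: I1 EX
cycle 9: I1 WR R3
cycle 10: I2 RO
cycle 11: I3 WR R1
cycle 12: I2 EX
cycle 13: I2 WR R4
cycle 14: I4→SHIFT
cycle 15: I4 RO · I5→LSU
cycle 16: I4 EX · I5 RO
cycle 17: I4 WR R4 · I5 EX
cycle 18: I5 WR R2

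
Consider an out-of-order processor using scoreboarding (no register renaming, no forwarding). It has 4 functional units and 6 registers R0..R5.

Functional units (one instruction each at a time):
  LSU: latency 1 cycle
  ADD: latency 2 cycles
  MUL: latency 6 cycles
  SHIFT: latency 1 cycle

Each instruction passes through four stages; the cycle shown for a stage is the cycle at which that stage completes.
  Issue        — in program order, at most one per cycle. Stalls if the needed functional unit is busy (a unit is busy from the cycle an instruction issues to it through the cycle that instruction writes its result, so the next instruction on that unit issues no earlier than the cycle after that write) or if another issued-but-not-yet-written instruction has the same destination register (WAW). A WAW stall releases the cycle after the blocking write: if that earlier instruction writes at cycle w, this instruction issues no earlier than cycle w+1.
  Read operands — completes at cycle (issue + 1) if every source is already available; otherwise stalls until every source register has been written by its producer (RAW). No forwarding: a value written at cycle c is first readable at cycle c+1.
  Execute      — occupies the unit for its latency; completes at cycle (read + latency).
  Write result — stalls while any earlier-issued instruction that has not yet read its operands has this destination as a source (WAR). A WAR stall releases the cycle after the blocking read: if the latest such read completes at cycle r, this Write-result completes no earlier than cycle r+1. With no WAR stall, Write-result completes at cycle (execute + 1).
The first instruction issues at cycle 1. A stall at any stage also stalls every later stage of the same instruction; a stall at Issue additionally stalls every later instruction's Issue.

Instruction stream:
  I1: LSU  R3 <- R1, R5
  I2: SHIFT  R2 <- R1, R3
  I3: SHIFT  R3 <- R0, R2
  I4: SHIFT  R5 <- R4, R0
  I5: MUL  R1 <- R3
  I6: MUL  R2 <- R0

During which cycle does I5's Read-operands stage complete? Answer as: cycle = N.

t=1  I1 dispatched to LSU
t=2  I1 operands ready · I2 dispatched to SHIFT
t=3  I1 complete
t=4  R3←I1
t=5  I2 operands ready
t=6  I2 complete
t=7  R2←I2
t=8  I3 dispatched to SHIFT
t=9  I3 operands ready
t=10  I3 complete
t=11  R3←I3
t=12  I4 dispatched to SHIFT
t=13  I4 operands ready · I5 dispatched to MUL
t=14  I4 complete · I5 operands ready
t=15  R5←I4
t=20  I5 complete
t=21  R1←I5
t=22  I6 dispatched to MUL
t=23  I6 operands ready
t=29  I6 complete
t=30  R2←I6

cycle = 14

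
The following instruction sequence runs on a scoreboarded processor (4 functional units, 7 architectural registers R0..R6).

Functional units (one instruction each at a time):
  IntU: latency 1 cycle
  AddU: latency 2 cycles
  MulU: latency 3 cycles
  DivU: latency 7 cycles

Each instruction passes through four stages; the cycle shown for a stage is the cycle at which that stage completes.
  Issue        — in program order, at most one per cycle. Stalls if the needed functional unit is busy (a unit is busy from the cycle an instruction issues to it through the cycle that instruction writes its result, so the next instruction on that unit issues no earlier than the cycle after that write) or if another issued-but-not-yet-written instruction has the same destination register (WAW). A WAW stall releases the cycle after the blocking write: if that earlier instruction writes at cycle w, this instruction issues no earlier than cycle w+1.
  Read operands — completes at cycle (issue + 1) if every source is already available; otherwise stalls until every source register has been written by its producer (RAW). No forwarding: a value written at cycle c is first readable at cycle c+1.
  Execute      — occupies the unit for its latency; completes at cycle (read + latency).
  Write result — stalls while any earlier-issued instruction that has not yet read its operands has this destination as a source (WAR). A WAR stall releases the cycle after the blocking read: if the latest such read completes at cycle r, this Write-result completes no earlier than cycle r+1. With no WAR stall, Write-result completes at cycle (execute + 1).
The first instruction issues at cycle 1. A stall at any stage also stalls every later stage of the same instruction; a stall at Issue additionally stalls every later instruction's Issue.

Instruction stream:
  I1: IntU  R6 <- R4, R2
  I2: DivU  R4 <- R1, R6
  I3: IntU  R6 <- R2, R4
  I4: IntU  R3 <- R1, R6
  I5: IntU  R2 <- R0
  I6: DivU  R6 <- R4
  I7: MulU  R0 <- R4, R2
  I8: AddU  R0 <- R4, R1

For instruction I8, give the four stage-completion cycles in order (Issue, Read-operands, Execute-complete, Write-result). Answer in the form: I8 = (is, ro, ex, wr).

I8 = (30, 31, 33, 34)

I1 -> (1, 2, 3, 4)
I2 -> (2, 5, 12, 13)  // RAW R6: wait I1 write@4
I3 -> (5, 14, 15, 16)  // struct: IntU busy until I1 writes@4, RAW R4: wait I2 write@13
I4 -> (17, 18, 19, 20)  // struct: IntU busy until I3 writes@16
I5 -> (21, 22, 23, 24)  // struct: IntU busy until I4 writes@20
I6 -> (22, 23, 30, 31)
I7 -> (23, 25, 28, 29)  // RAW R2: wait I5 write@24
I8 -> (30, 31, 33, 34)  // WAW R0: wait I7 write@29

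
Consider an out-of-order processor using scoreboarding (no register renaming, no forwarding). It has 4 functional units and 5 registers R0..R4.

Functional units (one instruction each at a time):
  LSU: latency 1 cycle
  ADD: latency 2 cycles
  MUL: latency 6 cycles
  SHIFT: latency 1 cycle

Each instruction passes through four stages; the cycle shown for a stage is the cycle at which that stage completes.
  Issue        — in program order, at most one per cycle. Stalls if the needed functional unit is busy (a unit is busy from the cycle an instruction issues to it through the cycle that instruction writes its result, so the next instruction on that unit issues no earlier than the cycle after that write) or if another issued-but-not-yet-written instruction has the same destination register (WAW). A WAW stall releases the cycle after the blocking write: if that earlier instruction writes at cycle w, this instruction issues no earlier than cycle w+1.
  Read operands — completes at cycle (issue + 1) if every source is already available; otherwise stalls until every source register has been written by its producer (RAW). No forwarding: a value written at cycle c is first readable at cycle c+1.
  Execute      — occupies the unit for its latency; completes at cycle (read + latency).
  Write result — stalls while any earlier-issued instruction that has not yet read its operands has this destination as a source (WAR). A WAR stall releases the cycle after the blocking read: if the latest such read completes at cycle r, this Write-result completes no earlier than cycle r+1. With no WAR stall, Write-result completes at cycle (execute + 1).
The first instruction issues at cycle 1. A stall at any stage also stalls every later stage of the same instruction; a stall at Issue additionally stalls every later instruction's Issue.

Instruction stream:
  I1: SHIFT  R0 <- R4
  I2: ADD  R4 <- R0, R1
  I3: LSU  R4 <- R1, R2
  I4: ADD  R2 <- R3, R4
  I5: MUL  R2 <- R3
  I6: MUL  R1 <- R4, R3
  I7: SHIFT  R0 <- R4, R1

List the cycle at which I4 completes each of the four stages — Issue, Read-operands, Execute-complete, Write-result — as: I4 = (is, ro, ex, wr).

I1: IS=1 RO=2 EX=3 WR=4
I2: IS=2 RO=5 EX=7 WR=8  [RAW R0: wait I1 write@4]
I3: IS=9 RO=10 EX=11 WR=12  [WAW R4: wait I2 write@8]
I4: IS=10 RO=13 EX=15 WR=16  [RAW R4: wait I3 write@12]
I5: IS=17 RO=18 EX=24 WR=25  [WAW R2: wait I4 write@16]
I6: IS=26 RO=27 EX=33 WR=34  [struct: MUL busy until I5 writes@25]
I7: IS=27 RO=35 EX=36 WR=37  [RAW R1: wait I6 write@34]

I4 = (10, 13, 15, 16)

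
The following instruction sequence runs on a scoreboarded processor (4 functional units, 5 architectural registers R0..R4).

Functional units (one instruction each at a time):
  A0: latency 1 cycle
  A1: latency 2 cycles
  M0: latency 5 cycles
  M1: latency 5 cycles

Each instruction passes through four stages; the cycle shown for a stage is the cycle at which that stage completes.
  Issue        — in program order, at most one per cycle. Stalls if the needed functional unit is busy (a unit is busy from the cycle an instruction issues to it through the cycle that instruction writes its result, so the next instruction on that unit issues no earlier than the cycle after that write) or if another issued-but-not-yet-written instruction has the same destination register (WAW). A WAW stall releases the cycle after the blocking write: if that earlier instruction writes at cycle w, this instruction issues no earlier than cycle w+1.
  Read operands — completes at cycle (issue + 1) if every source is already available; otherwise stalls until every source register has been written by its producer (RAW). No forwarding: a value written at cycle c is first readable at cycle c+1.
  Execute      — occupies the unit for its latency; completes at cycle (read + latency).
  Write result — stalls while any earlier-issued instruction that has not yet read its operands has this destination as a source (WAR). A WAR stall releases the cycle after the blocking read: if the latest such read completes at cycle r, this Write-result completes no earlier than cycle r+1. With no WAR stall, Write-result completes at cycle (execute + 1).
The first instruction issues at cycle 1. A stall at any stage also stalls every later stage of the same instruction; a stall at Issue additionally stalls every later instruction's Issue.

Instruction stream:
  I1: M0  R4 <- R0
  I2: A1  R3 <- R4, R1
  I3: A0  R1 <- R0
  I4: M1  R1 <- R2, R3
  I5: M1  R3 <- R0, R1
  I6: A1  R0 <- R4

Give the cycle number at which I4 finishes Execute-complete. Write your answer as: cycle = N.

cycle 1: I1 issues→M0
cycle 2: I1 reads, I2 issues→A1
cycle 3: I3 issues→A0
cycle 4: I3 reads
cycle 5: I3 exec-done
cycle 7: I1 exec-done
cycle 8: I1 writes R4
cycle 9: I2 reads
cycle 10: I3 writes R1
cycle 11: I2 exec-done, I4 issues→M1
cycle 12: I2 writes R3
cycle 13: I4 reads
cycle 18: I4 exec-done
cycle 19: I4 writes R1
cycle 20: I5 issues→M1
cycle 21: I5 reads, I6 issues→A1
cycle 22: I6 reads
cycle 24: I6 exec-done
cycle 25: I6 writes R0
cycle 26: I5 exec-done
cycle 27: I5 writes R3

cycle = 18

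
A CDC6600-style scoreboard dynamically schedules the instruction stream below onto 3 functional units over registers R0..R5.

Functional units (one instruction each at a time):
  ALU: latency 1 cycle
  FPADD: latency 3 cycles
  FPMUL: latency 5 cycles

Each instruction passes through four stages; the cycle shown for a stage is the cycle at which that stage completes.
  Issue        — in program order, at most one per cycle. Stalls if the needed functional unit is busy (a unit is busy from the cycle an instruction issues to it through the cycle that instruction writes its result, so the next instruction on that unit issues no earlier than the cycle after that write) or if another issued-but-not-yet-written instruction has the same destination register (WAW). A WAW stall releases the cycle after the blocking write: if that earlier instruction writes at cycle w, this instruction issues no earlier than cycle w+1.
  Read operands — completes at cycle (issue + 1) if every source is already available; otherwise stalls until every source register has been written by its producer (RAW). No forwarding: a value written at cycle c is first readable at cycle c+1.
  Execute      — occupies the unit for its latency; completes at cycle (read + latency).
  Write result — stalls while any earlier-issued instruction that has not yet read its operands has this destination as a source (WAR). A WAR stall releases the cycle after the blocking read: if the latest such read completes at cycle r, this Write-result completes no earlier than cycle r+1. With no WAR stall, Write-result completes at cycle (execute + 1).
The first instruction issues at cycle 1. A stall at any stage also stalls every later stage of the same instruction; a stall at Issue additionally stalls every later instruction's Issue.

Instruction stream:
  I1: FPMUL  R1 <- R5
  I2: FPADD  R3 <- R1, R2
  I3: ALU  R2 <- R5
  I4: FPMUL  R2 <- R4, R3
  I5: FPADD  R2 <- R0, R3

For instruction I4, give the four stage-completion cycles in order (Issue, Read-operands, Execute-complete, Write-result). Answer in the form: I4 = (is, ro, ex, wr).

I1  is:1  ro:2  ex:7  wr:8
I2  is:2  ro:9  ex:12  wr:13  — RAW R1: wait I1 write@8
I3  is:3  ro:4  ex:5  wr:10  — WAR R2: wait I2 read@9
I4  is:11  ro:14  ex:19  wr:20  — WAW R2: wait I3 write@10, RAW R3: wait I2 write@13
I5  is:21  ro:22  ex:25  wr:26  — WAW R2: wait I4 write@20

I4 = (11, 14, 19, 20)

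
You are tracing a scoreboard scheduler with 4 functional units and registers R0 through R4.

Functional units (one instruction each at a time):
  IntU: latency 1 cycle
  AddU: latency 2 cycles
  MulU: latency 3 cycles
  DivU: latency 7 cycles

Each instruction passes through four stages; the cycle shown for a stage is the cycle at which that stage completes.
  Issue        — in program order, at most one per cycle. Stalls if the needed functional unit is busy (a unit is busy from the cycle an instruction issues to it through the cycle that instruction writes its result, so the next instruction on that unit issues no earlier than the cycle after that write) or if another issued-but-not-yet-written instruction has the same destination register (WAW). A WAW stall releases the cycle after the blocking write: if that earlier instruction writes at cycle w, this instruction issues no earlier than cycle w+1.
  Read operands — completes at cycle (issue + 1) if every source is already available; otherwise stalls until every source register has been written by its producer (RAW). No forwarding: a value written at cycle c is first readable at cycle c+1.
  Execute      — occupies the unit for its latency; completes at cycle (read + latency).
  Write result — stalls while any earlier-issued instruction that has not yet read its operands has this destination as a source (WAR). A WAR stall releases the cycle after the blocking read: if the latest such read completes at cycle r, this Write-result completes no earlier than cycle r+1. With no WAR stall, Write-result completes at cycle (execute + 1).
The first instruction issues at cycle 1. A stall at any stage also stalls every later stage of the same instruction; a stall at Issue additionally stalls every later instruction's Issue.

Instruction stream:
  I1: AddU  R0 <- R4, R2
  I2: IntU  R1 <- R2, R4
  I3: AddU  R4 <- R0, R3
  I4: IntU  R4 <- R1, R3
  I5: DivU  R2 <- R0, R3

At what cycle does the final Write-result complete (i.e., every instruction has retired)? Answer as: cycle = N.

cycle = 21

[1] I1 issues→AddU
[2] I1 reads; I2 issues→IntU
[3] I2 reads
[4] I1 exec-done; I2 exec-done
[5] I1 writes R0; I2 writes R1
[6] I3 issues→AddU
[7] I3 reads
[9] I3 exec-done
[10] I3 writes R4
[11] I4 issues→IntU
[12] I4 reads; I5 issues→DivU
[13] I4 exec-done; I5 reads
[14] I4 writes R4
[20] I5 exec-done
[21] I5 writes R2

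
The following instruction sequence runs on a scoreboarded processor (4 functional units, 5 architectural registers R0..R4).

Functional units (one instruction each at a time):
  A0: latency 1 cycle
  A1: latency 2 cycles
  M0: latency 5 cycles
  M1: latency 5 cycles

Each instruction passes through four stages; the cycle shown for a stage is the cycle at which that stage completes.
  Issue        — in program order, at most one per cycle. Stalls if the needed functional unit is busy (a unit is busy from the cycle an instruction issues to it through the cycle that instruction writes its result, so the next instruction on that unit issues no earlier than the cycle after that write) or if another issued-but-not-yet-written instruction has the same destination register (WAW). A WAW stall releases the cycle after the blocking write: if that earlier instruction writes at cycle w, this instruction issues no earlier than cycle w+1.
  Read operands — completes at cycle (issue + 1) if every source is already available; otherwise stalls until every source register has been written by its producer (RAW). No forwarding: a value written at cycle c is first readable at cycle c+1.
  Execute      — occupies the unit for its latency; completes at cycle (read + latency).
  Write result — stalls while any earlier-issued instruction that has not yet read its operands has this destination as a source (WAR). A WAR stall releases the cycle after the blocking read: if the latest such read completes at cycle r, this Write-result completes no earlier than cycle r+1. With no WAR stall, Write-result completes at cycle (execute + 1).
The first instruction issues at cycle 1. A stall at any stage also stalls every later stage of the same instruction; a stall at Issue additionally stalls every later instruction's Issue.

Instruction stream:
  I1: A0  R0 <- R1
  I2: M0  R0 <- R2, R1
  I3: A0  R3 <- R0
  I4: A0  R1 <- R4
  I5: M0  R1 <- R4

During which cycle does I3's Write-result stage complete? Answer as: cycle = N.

  I1 | 1 | 2 | 3 | 4
  I2 | 5 | 6 | 11 | 12   WAW R0: wait I1 write@4
  I3 | 6 | 13 | 14 | 15   RAW R0: wait I2 write@12
  I4 | 16 | 17 | 18 | 19   struct: A0 busy until I3 writes@15
  I5 | 20 | 21 | 26 | 27   WAW R1: wait I4 write@19

cycle = 15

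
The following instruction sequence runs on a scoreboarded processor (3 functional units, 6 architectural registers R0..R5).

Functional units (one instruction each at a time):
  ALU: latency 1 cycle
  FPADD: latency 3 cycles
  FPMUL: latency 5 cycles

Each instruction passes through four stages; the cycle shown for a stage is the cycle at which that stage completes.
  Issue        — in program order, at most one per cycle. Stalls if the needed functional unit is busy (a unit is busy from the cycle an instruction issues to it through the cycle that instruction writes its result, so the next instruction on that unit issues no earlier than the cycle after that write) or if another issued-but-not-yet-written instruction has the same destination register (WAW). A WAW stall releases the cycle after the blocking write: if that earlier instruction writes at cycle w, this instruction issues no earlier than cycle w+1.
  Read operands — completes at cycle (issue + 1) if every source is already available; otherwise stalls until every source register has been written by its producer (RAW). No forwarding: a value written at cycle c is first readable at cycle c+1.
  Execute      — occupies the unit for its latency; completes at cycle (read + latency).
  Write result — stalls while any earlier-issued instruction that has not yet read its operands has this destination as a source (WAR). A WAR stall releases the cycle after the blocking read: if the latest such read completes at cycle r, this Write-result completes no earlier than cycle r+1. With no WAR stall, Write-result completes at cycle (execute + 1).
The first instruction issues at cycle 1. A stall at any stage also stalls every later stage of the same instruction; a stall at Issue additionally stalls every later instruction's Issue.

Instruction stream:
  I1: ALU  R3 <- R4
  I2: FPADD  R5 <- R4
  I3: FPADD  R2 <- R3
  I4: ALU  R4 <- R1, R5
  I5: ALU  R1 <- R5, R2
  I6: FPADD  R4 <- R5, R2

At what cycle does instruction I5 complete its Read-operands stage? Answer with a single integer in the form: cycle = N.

cycle = 14

cycle 1: I1→ALU
cycle 2: I1 RO | I2→FPADD
cycle 3: I1 EX | I2 RO
cycle 4: I1 WR R3
cycle 6: I2 EX
cycle 7: I2 WR R5
cycle 8: I3→FPADD
cycle 9: I3 RO | I4→ALU
cycle 10: I4 RO
cycle 11: I4 EX
cycle 12: I3 EX | I4 WR R4
cycle 13: I3 WR R2 | I5→ALU
cycle 14: I5 RO | I6→FPADD
cycle 15: I5 EX | I6 RO
cycle 16: I5 WR R1
cycle 18: I6 EX
cycle 19: I6 WR R4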